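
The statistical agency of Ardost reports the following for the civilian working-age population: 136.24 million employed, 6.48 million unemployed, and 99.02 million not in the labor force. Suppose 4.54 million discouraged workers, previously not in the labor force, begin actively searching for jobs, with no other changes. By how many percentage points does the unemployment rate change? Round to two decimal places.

The unemployment rate changes by +2.94 percentage points.

Initially, labor force = 136.24 + 6.48 = 142.72 million, so u = 6.48/142.72 = 4.54%.
After the change, unemployed and labor force both rise by 4.54 → E = 136.24, U = 11.02, labor force = 147.26 million.
New unemployment rate = 11.02 / 147.26 = 7.48%.
Change = 7.48% − 4.54% = +2.94 percentage points.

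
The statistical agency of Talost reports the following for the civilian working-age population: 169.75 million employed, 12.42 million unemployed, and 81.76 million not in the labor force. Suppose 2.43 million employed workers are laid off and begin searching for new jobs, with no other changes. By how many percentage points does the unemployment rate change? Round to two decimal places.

Initially, labor force = 169.75 + 12.42 = 182.17 million, so u = 12.42/182.17 = 6.82%.
After the change, employed falls and unemployed rises by 2.43; labor force unchanged → E = 167.32, U = 14.85, labor force = 182.17 million.
New unemployment rate = 14.85 / 182.17 = 8.15%.
Change = 8.15% − 6.82% = +1.33 percentage points.

The unemployment rate changes by +1.33 percentage points.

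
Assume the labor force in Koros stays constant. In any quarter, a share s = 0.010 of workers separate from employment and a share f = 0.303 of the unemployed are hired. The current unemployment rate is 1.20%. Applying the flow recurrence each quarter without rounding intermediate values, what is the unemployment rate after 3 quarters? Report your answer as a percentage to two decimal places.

With a fixed labor force, u_{t+1} = u_t + s·(1−u_t) − f·u_t = u_t·(1−s−f) + s.
Here 1−s−f = 0.687 and s = 0.010.
u_1 = 0.012000 × 0.687 + 0.010 = 0.018244.
u_2 = 0.018244 × 0.687 + 0.010 = 0.022534.
u_3 = 0.022534 × 0.687 + 0.010 = 0.025481.

Unemployment rate after three quarters ≈ 2.55%.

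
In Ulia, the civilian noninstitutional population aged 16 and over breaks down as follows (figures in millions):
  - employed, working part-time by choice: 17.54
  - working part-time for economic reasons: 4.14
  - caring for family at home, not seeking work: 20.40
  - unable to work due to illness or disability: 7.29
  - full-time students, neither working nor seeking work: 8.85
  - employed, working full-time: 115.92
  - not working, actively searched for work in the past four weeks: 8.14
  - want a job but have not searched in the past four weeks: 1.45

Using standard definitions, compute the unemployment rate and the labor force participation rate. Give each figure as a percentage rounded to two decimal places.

Unemployment rate ≈ 5.59%; labor force participation rate ≈ 79.32%.

Employed = 17.54 + 4.14 + 115.92 = 137.60 million (anyone who worked, including part-time for economic reasons, counts as employed).
Unemployed = 8.14 million.
Labor force = 137.60 + 8.14 = 145.74 million.
Not in labor force = 20.40 + 7.29 + 8.85 + 1.45 = 37.99 million (those not working and not actively searching are outside the labor force — including those who want a job but have given up searching).
Civilian working-age population = 145.74 + 37.99 = 183.73 million.
Unemployment rate = 8.14 / 145.74 = 5.59%.
Labor force participation rate = 145.74 / 183.73 = 79.32%.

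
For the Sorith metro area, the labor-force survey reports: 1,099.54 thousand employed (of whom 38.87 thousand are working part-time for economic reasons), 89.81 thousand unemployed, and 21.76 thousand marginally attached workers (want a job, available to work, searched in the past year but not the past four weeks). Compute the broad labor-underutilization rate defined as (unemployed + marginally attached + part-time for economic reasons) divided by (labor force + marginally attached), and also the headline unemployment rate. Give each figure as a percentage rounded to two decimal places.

Broad underutilization rate ≈ 12.42%; headline unemployment rate ≈ 7.55%.

Labor force = 1,099.54 + 89.81 = 1,189.35 thousand.
Numerator = 89.81 + 21.76 + 38.87 = 150.44 thousand.
Denominator = 1,189.35 + 21.76 = 1,211.11 thousand.
Broad rate = 150.44 / 1,211.11 = 12.42%.
Headline unemployment rate = 89.81 / 1,189.35 = 7.55%.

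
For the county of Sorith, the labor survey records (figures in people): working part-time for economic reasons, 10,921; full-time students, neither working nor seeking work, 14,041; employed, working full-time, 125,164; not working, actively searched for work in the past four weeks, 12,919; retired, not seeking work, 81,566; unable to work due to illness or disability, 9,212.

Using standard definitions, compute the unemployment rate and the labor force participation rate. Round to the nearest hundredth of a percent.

Employed = 10,921 + 125,164 = 136,085 (anyone who worked, including part-time for economic reasons, counts as employed).
Unemployed = 12,919.
Labor force = 136,085 + 12,919 = 149,004.
Not in labor force = 14,041 + 81,566 + 9,212 = 104,819 (those not working and not actively searching are outside the labor force).
Civilian working-age population = 149,004 + 104,819 = 253,823.
Unemployment rate = 12,919 / 149,004 = 8.67%.
Labor force participation rate = 149,004 / 253,823 = 58.70%.

Unemployment rate ≈ 8.67%; labor force participation rate ≈ 58.70%.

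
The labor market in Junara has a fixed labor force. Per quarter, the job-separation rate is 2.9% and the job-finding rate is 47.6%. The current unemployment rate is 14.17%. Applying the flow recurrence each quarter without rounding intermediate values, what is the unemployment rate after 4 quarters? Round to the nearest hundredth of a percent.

With a fixed labor force, u_{t+1} = u_t + s·(1−u_t) − f·u_t = u_t·(1−s−f) + s.
Here 1−s−f = 0.495 and s = 0.029.
u_1 = 0.141700 × 0.495 + 0.029 = 0.099141.
u_2 = 0.099141 × 0.495 + 0.029 = 0.078075.
u_3 = 0.078075 × 0.495 + 0.029 = 0.067647.
u_4 = 0.067647 × 0.495 + 0.029 = 0.062485.

Unemployment rate after four quarters ≈ 6.25%.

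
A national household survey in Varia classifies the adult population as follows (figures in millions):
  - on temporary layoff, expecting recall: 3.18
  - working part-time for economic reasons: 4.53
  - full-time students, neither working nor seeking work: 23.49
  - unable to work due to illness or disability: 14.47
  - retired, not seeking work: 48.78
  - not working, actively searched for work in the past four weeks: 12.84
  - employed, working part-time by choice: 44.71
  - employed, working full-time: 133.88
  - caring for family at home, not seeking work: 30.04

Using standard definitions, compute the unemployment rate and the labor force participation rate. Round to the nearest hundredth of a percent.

Unemployment rate ≈ 8.04%; labor force participation rate ≈ 63.03%.

Employed = 4.53 + 44.71 + 133.88 = 183.12 million (anyone who worked, including part-time for economic reasons, counts as employed).
Unemployed = 3.18 + 12.84 = 16.02 million (jobless and actively searching, or on temporary layoff).
Labor force = 183.12 + 16.02 = 199.14 million.
Not in labor force = 23.49 + 14.47 + 48.78 + 30.04 = 116.78 million (those not working and not actively searching are outside the labor force).
Civilian working-age population = 199.14 + 116.78 = 315.92 million.
Unemployment rate = 16.02 / 199.14 = 8.04%.
Labor force participation rate = 199.14 / 315.92 = 63.03%.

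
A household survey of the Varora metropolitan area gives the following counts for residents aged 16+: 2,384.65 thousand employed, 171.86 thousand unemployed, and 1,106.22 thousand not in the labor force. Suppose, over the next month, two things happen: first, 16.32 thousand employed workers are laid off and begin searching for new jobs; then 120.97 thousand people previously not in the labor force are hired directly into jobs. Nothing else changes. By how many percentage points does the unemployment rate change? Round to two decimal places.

The unemployment rate changes by +0.31 percentage points.

Initially, labor force = 2,384.65 + 171.86 = 2,556.51 thousand, so u = 171.86/2,556.51 = 6.72%.
After the first change, employed falls and unemployed rises by 16.32; labor force unchanged → E = 2,368.33, U = 188.18, labor force = 2,556.51 thousand.
After the second change, employed and labor force both rise by 120.97; unemployed unchanged → E = 2,489.30, U = 188.18, labor force = 2,677.48 thousand.
New unemployment rate = 188.18 / 2,677.48 = 7.03%.
Change = 7.03% − 6.72% = +0.31 percentage points.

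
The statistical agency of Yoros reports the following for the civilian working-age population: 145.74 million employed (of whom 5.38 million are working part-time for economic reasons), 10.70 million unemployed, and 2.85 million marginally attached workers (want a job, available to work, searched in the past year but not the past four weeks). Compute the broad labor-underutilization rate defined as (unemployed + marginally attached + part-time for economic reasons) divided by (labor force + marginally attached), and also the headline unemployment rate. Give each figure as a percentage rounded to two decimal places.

Broad underutilization rate ≈ 11.88%; headline unemployment rate ≈ 6.84%.

Labor force = 145.74 + 10.70 = 156.44 million.
Numerator = 10.70 + 2.85 + 5.38 = 18.93 million.
Denominator = 156.44 + 2.85 = 159.29 million.
Broad rate = 18.93 / 159.29 = 11.88%.
Headline unemployment rate = 10.70 / 156.44 = 6.84%.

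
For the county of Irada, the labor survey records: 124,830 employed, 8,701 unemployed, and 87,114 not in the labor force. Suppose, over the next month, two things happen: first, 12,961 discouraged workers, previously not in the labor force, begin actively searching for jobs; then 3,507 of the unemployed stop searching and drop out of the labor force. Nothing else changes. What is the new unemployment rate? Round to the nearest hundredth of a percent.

Initially, labor force = 124,830 + 8,701 = 133,531, so u = 8,701/133,531 = 6.52%.
After the first change, unemployed and labor force both rise by 12,961 → E = 124,830, U = 21,662, labor force = 146,492.
After the second change, unemployed and labor force both fall by 3,507 → E = 124,830, U = 18,155, labor force = 142,985.
New unemployment rate = 18,155 / 142,985 = 12.70%.

New unemployment rate ≈ 12.70%.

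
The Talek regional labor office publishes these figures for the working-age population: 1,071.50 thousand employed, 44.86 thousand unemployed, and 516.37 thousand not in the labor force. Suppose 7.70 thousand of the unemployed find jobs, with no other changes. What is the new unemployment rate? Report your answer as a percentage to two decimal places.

Initially, labor force = 1,071.50 + 44.86 = 1,116.36 thousand, so u = 44.86/1,116.36 = 4.02%.
After the change, unemployed falls and employed rises by 7.70; labor force unchanged → E = 1,079.20, U = 37.16, labor force = 1,116.36 thousand.
New unemployment rate = 37.16 / 1,116.36 = 3.33%.

New unemployment rate ≈ 3.33%.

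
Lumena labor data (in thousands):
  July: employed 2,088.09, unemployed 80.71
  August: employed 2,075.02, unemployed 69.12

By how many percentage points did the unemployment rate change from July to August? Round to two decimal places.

The unemployment rate changed by −0.50 percentage points.

July: labor force = 2,088.09 + 80.71 = 2,168.80; u = 80.71/2,168.80 = 3.72%.
August: labor force = 2,075.02 + 69.12 = 2,144.14; u = 69.12/2,144.14 = 3.22%.
Change = 3.22% − 3.72% = −0.50 pp.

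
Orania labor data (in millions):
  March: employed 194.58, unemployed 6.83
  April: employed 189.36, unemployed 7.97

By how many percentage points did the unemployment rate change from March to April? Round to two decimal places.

The unemployment rate changed by +0.65 percentage points.

March: labor force = 194.58 + 6.83 = 201.41; u = 6.83/201.41 = 3.39%.
April: labor force = 189.36 + 7.97 = 197.33; u = 7.97/197.33 = 4.04%.
Change = 4.04% − 3.39% = +0.65 pp.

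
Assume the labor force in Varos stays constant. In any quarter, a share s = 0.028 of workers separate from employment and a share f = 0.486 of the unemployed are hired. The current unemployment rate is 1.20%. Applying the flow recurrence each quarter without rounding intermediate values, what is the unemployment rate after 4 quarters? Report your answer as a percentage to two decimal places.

Unemployment rate after four quarters ≈ 5.21%.

With a fixed labor force, u_{t+1} = u_t + s·(1−u_t) − f·u_t = u_t·(1−s−f) + s.
Here 1−s−f = 0.486 and s = 0.028.
u_1 = 0.012000 × 0.486 + 0.028 = 0.033832.
u_2 = 0.033832 × 0.486 + 0.028 = 0.044442.
u_3 = 0.044442 × 0.486 + 0.028 = 0.049599.
u_4 = 0.049599 × 0.486 + 0.028 = 0.052105.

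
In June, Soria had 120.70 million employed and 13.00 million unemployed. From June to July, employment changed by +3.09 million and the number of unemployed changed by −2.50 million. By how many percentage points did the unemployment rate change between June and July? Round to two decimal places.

The unemployment rate changed by −1.90 percentage points.

June: labor force = 120.70 + 13.00 = 133.70; u = 13.00/133.70 = 9.72%.
July: labor force = 123.79 + 10.50 = 134.29; u = 10.50/134.29 = 7.82%.
Change = 7.82% − 9.72% = −1.90 pp.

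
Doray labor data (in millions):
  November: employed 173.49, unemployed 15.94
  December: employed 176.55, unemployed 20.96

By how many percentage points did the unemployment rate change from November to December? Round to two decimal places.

The unemployment rate changed by +2.20 percentage points.

November: labor force = 173.49 + 15.94 = 189.43; u = 15.94/189.43 = 8.41%.
December: labor force = 176.55 + 20.96 = 197.51; u = 20.96/197.51 = 10.61%.
Change = 10.61% − 8.41% = +2.20 pp.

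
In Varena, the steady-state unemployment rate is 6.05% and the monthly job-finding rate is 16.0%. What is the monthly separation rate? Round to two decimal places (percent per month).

Separation rate ≈ 1.03% per month.

From u* = s/(s+f): s = u·f/(1−u).
s = 0.0605 × 16.0 / (1 − 0.0605) = 0.9680 / 0.9395 ≈ 1.03% per month.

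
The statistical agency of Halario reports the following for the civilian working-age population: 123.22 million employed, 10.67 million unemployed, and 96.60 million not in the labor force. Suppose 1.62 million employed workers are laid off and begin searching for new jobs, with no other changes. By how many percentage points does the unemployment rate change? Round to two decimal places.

The unemployment rate changes by +1.21 percentage points.

Initially, labor force = 123.22 + 10.67 = 133.89 million, so u = 10.67/133.89 = 7.97%.
After the change, employed falls and unemployed rises by 1.62; labor force unchanged → E = 121.60, U = 12.29, labor force = 133.89 million.
New unemployment rate = 12.29 / 133.89 = 9.18%.
Change = 9.18% − 7.97% = +1.21 percentage points.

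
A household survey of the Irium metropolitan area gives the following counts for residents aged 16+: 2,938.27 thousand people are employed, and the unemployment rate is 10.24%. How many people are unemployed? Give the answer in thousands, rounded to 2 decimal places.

About 335.20 thousand are unemployed.

Let U be the number unemployed. The labor force is E + U, and U/(E+U) = 0.1024.
So U = 0.1024 × 2,938.27 / (1 − 0.1024) = 300.8788 / 0.8976 ≈ 335.20 thousand.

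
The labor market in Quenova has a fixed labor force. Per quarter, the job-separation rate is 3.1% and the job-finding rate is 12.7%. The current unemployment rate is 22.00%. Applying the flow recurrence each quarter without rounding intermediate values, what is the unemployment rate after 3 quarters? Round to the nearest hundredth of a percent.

With a fixed labor force, u_{t+1} = u_t + s·(1−u_t) − f·u_t = u_t·(1−s−f) + s.
Here 1−s−f = 0.842 and s = 0.031.
u_1 = 0.220000 × 0.842 + 0.031 = 0.216240.
u_2 = 0.216240 × 0.842 + 0.031 = 0.213074.
u_3 = 0.213074 × 0.842 + 0.031 = 0.210408.

Unemployment rate after three quarters ≈ 21.04%.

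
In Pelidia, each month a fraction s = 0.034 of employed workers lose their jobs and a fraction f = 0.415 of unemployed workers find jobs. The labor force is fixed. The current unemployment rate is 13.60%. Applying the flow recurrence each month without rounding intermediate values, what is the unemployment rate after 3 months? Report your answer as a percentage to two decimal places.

Unemployment rate after three months ≈ 8.58%.

With a fixed labor force, u_{t+1} = u_t + s·(1−u_t) − f·u_t = u_t·(1−s−f) + s.
Here 1−s−f = 0.551 and s = 0.034.
u_1 = 0.136000 × 0.551 + 0.034 = 0.108936.
u_2 = 0.108936 × 0.551 + 0.034 = 0.094024.
u_3 = 0.094024 × 0.551 + 0.034 = 0.085807.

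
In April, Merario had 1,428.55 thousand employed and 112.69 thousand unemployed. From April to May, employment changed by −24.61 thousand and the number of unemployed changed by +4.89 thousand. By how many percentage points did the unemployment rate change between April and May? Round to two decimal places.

The unemployment rate changed by +0.42 percentage points.

April: labor force = 1,428.55 + 112.69 = 1,541.24; u = 112.69/1,541.24 = 7.31%.
May: labor force = 1,403.94 + 117.58 = 1,521.52; u = 117.58/1,521.52 = 7.73%.
Change = 7.73% − 7.31% = +0.42 pp.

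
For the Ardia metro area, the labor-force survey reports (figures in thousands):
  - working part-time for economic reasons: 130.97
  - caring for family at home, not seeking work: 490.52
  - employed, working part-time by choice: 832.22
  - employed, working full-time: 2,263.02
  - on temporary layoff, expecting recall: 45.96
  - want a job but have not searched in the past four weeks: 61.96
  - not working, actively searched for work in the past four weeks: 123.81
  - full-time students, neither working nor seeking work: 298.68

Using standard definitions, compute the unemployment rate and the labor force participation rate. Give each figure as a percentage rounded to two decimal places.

Unemployment rate ≈ 5.00%; labor force participation rate ≈ 79.96%.

Employed = 130.97 + 832.22 + 2,263.02 = 3,226.21 thousand (anyone who worked, including part-time for economic reasons, counts as employed).
Unemployed = 45.96 + 123.81 = 169.77 thousand (jobless and actively searching, or on temporary layoff).
Labor force = 3,226.21 + 169.77 = 3,395.98 thousand.
Not in labor force = 490.52 + 61.96 + 298.68 = 851.16 thousand (those not working and not actively searching are outside the labor force — including those who want a job but have given up searching).
Civilian working-age population = 3,395.98 + 851.16 = 4,247.14 thousand.
Unemployment rate = 169.77 / 3,395.98 = 5.00%.
Labor force participation rate = 3,395.98 / 4,247.14 = 79.96%.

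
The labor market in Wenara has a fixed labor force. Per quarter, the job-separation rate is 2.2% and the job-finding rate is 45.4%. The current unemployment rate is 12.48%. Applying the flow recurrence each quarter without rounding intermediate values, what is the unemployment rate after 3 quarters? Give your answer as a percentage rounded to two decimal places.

Unemployment rate after three quarters ≈ 5.75%.

With a fixed labor force, u_{t+1} = u_t + s·(1−u_t) − f·u_t = u_t·(1−s−f) + s.
Here 1−s−f = 0.524 and s = 0.022.
u_1 = 0.124800 × 0.524 + 0.022 = 0.087395.
u_2 = 0.087395 × 0.524 + 0.022 = 0.067795.
u_3 = 0.067795 × 0.524 + 0.022 = 0.057525.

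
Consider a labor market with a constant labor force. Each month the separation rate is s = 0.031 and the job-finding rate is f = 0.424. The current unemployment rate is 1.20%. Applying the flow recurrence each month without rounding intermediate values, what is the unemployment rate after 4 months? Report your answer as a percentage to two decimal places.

With a fixed labor force, u_{t+1} = u_t + s·(1−u_t) − f·u_t = u_t·(1−s−f) + s.
Here 1−s−f = 0.545 and s = 0.031.
u_1 = 0.012000 × 0.545 + 0.031 = 0.037540.
u_2 = 0.037540 × 0.545 + 0.031 = 0.051459.
u_3 = 0.051459 × 0.545 + 0.031 = 0.059045.
u_4 = 0.059045 × 0.545 + 0.031 = 0.063180.

Unemployment rate after four months ≈ 6.32%.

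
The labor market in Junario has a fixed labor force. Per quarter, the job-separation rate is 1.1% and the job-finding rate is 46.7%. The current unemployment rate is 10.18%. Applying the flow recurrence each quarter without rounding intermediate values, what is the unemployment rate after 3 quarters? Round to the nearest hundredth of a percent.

With a fixed labor force, u_{t+1} = u_t + s·(1−u_t) − f·u_t = u_t·(1−s−f) + s.
Here 1−s−f = 0.522 and s = 0.011.
u_1 = 0.101800 × 0.522 + 0.011 = 0.064140.
u_2 = 0.064140 × 0.522 + 0.011 = 0.044481.
u_3 = 0.044481 × 0.522 + 0.011 = 0.034219.

Unemployment rate after three quarters ≈ 3.42%.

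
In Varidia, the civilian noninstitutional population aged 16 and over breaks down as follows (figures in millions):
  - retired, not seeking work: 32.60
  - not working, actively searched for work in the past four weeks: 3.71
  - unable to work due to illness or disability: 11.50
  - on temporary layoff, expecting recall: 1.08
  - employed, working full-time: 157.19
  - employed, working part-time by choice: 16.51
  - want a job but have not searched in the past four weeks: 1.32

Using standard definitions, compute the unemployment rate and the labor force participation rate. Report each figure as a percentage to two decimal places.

Unemployment rate ≈ 2.68%; labor force participation rate ≈ 79.72%.

Employed = 157.19 + 16.51 = 173.70 million.
Unemployed = 3.71 + 1.08 = 4.79 million (jobless and actively searching, or on temporary layoff).
Labor force = 173.70 + 4.79 = 178.49 million.
Not in labor force = 32.60 + 11.50 + 1.32 = 45.42 million (those not working and not actively searching are outside the labor force — including those who want a job but have given up searching).
Civilian working-age population = 178.49 + 45.42 = 223.91 million.
Unemployment rate = 4.79 / 178.49 = 2.68%.
Labor force participation rate = 178.49 / 223.91 = 79.72%.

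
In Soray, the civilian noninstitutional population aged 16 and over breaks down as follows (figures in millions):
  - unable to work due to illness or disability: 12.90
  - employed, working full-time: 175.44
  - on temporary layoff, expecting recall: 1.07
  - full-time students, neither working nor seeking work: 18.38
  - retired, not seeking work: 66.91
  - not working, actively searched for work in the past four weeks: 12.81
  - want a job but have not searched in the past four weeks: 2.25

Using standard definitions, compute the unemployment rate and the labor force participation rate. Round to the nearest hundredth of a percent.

Unemployment rate ≈ 7.33%; labor force participation rate ≈ 65.34%.

Employed = 175.44 million.
Unemployed = 1.07 + 12.81 = 13.88 million (jobless and actively searching, or on temporary layoff).
Labor force = 175.44 + 13.88 = 189.32 million.
Not in labor force = 12.90 + 18.38 + 66.91 + 2.25 = 100.44 million (those not working and not actively searching are outside the labor force — including those who want a job but have given up searching).
Civilian working-age population = 189.32 + 100.44 = 289.76 million.
Unemployment rate = 13.88 / 189.32 = 7.33%.
Labor force participation rate = 189.32 / 289.76 = 65.34%.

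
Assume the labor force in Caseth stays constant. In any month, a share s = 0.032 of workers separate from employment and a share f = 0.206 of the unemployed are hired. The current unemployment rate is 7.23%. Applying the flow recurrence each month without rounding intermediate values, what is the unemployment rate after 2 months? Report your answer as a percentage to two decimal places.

With a fixed labor force, u_{t+1} = u_t + s·(1−u_t) − f·u_t = u_t·(1−s−f) + s.
Here 1−s−f = 0.762 and s = 0.032.
u_1 = 0.072300 × 0.762 + 0.032 = 0.087093.
u_2 = 0.087093 × 0.762 + 0.032 = 0.098365.

Unemployment rate after two months ≈ 9.84%.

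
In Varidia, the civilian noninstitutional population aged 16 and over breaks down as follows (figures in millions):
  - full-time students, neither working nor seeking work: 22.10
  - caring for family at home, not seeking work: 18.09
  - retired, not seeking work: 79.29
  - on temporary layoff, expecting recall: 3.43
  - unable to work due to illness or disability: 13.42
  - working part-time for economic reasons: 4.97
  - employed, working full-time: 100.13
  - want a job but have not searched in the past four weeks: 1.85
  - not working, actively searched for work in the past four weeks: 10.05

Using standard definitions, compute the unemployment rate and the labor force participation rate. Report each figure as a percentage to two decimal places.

Unemployment rate ≈ 11.37%; labor force participation rate ≈ 46.81%.

Employed = 4.97 + 100.13 = 105.10 million (anyone who worked, including part-time for economic reasons, counts as employed).
Unemployed = 3.43 + 10.05 = 13.48 million (jobless and actively searching, or on temporary layoff).
Labor force = 105.10 + 13.48 = 118.58 million.
Not in labor force = 22.10 + 18.09 + 79.29 + 13.42 + 1.85 = 134.75 million (those not working and not actively searching are outside the labor force — including those who want a job but have given up searching).
Civilian working-age population = 118.58 + 134.75 = 253.33 million.
Unemployment rate = 13.48 / 118.58 = 11.37%.
Labor force participation rate = 118.58 / 253.33 = 46.81%.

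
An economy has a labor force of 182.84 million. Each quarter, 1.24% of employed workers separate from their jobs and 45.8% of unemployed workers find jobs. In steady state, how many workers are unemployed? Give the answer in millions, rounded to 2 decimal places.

Steady-state unemployment rate u* = s/(s+f) = 1.24/(1.24+45.8) = 0.026361.
Unemployed = u* × labor force = 0.026361 × 182.84 ≈ 4.82 million.

About 4.82 million are unemployed in steady state.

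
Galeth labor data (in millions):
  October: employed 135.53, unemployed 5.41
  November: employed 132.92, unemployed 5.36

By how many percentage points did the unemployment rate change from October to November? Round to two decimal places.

The unemployment rate changed by +0.04 percentage points.

October: labor force = 135.53 + 5.41 = 140.94; u = 5.41/140.94 = 3.84%.
November: labor force = 132.92 + 5.36 = 138.28; u = 5.36/138.28 = 3.88%.
Change = 3.88% − 3.84% = +0.04 pp.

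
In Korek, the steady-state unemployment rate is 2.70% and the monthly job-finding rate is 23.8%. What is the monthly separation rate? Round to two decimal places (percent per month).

From u* = s/(s+f): s = u·f/(1−u).
s = 0.0270 × 23.8 / (1 − 0.0270) = 0.6426 / 0.9730 ≈ 0.66% per month.

Separation rate ≈ 0.66% per month.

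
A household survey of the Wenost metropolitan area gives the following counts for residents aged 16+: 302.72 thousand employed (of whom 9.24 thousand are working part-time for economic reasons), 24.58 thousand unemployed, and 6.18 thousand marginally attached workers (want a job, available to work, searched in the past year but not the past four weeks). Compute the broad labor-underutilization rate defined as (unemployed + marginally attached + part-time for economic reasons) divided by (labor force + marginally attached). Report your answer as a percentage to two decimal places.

Labor force = 302.72 + 24.58 = 327.30 thousand.
Numerator = 24.58 + 6.18 + 9.24 = 40.00 thousand.
Denominator = 327.30 + 6.18 = 333.48 thousand.
Broad rate = 40.00 / 333.48 = 11.99%.

Broad underutilization rate ≈ 11.99%.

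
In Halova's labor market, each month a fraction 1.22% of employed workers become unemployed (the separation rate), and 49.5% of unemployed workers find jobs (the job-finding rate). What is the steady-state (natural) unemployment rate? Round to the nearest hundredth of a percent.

Steady-state unemployment rate ≈ 2.41%.

At steady state the flows balance: s·E = f·U, so U/(E+U) = s/(s+f).
u* = 1.22 / (1.22 + 49.5) = 1.22 / 50.72 = 2.41%.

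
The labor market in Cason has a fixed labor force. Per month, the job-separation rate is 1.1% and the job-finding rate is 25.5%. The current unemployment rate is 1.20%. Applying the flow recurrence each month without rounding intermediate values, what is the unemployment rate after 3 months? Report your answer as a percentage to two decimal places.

Unemployment rate after three months ≈ 2.97%.

With a fixed labor force, u_{t+1} = u_t + s·(1−u_t) − f·u_t = u_t·(1−s−f) + s.
Here 1−s−f = 0.734 and s = 0.011.
u_1 = 0.012000 × 0.734 + 0.011 = 0.019808.
u_2 = 0.019808 × 0.734 + 0.011 = 0.025539.
u_3 = 0.025539 × 0.734 + 0.011 = 0.029746.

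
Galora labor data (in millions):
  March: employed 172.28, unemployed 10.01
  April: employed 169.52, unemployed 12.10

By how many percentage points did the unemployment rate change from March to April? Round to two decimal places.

March: labor force = 172.28 + 10.01 = 182.29; u = 10.01/182.29 = 5.49%.
April: labor force = 169.52 + 12.10 = 181.62; u = 12.10/181.62 = 6.66%.
Change = 6.66% − 5.49% = +1.17 pp.

The unemployment rate changed by +1.17 percentage points.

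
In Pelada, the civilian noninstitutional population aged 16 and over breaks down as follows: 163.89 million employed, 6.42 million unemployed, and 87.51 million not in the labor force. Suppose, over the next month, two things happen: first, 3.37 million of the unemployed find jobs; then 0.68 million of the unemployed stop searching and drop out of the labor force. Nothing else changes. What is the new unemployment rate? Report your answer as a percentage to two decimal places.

Initially, labor force = 163.89 + 6.42 = 170.31 million, so u = 6.42/170.31 = 3.77%.
After the first change, unemployed falls and employed rises by 3.37; labor force unchanged → E = 167.26, U = 3.05, labor force = 170.31 million.
After the second change, unemployed and labor force both fall by 0.68 → E = 167.26, U = 2.37, labor force = 169.63 million.
New unemployment rate = 2.37 / 169.63 = 1.40%.

New unemployment rate ≈ 1.40%.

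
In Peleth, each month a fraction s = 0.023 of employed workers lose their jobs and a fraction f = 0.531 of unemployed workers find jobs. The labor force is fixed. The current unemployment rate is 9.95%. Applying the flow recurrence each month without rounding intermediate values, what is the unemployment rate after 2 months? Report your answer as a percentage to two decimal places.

Unemployment rate after two months ≈ 5.31%.

With a fixed labor force, u_{t+1} = u_t + s·(1−u_t) − f·u_t = u_t·(1−s−f) + s.
Here 1−s−f = 0.446 and s = 0.023.
u_1 = 0.099500 × 0.446 + 0.023 = 0.067377.
u_2 = 0.067377 × 0.446 + 0.023 = 0.053050.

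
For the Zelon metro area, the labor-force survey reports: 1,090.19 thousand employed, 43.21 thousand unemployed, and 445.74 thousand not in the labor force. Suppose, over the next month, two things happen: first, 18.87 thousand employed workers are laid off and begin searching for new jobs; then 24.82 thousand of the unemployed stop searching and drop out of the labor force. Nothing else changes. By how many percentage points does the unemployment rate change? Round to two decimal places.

Initially, labor force = 1,090.19 + 43.21 = 1,133.40 thousand, so u = 43.21/1,133.40 = 3.81%.
After the first change, employed falls and unemployed rises by 18.87; labor force unchanged → E = 1,071.32, U = 62.08, labor force = 1,133.40 thousand.
After the second change, unemployed and labor force both fall by 24.82 → E = 1,071.32, U = 37.26, labor force = 1,108.58 thousand.
New unemployment rate = 37.26 / 1,108.58 = 3.36%.
Change = 3.36% − 3.81% = −0.45 percentage points.

The unemployment rate changes by −0.45 percentage points.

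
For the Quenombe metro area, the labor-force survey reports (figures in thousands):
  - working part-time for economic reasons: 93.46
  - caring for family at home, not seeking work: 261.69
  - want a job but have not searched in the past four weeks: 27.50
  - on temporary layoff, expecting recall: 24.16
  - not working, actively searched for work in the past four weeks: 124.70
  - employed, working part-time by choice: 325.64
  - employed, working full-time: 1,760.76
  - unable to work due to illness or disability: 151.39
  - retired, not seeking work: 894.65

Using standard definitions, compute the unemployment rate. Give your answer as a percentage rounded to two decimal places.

Employed = 93.46 + 325.64 + 1,760.76 = 2,179.86 thousand (anyone who worked, including part-time for economic reasons, counts as employed).
Unemployed = 24.16 + 124.70 = 148.86 thousand (jobless and actively searching, or on temporary layoff).
Labor force = 2,179.86 + 148.86 = 2,328.72 thousand.
Unemployment rate = 148.86 / 2,328.72 = 6.39%.

Unemployment rate ≈ 6.39%.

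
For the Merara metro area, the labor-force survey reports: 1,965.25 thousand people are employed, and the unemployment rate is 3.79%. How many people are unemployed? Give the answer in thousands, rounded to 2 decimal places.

About 77.42 thousand are unemployed.

Let U be the number unemployed. The labor force is E + U, and U/(E+U) = 0.0379.
So U = 0.0379 × 1,965.25 / (1 − 0.0379) = 74.4830 / 0.9621 ≈ 77.42 thousand.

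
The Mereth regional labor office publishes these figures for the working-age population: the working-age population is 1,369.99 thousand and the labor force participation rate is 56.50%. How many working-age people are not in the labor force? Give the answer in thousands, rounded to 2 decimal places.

About 595.95 thousand are not in the labor force.

Share not in the labor force = 1 − 0.5650 = 0.4350.
Not in labor force = 0.4350 × 1,369.99 ≈ 595.95 thousand.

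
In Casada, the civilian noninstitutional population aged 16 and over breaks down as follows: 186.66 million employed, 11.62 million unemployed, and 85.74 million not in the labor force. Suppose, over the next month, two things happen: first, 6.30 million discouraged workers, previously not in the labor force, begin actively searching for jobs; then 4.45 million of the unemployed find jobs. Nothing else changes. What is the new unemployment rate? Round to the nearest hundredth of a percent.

Initially, labor force = 186.66 + 11.62 = 198.28 million, so u = 11.62/198.28 = 5.86%.
After the first change, unemployed and labor force both rise by 6.30 → E = 186.66, U = 17.92, labor force = 204.58 million.
After the second change, unemployed falls and employed rises by 4.45; labor force unchanged → E = 191.11, U = 13.47, labor force = 204.58 million.
New unemployment rate = 13.47 / 204.58 = 6.58%.

New unemployment rate ≈ 6.58%.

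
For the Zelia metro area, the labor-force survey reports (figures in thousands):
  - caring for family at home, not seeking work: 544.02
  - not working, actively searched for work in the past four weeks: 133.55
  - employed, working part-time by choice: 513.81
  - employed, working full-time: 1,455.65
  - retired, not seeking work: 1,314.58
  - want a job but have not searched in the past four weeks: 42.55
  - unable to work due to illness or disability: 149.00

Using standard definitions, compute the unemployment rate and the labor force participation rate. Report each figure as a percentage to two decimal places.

Employed = 513.81 + 1,455.65 = 1,969.46 thousand.
Unemployed = 133.55 thousand.
Labor force = 1,969.46 + 133.55 = 2,103.01 thousand.
Not in labor force = 544.02 + 1,314.58 + 42.55 + 149.00 = 2,050.15 thousand (those not working and not actively searching are outside the labor force — including those who want a job but have given up searching).
Civilian working-age population = 2,103.01 + 2,050.15 = 4,153.16 thousand.
Unemployment rate = 133.55 / 2,103.01 = 6.35%.
Labor force participation rate = 2,103.01 / 4,153.16 = 50.64%.

Unemployment rate ≈ 6.35%; labor force participation rate ≈ 50.64%.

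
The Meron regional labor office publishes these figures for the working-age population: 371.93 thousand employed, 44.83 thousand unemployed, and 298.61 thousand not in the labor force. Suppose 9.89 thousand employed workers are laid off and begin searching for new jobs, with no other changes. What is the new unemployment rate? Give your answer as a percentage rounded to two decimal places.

Initially, labor force = 371.93 + 44.83 = 416.76 thousand, so u = 44.83/416.76 = 10.76%.
After the change, employed falls and unemployed rises by 9.89; labor force unchanged → E = 362.04, U = 54.72, labor force = 416.76 thousand.
New unemployment rate = 54.72 / 416.76 = 13.13%.

New unemployment rate ≈ 13.13%.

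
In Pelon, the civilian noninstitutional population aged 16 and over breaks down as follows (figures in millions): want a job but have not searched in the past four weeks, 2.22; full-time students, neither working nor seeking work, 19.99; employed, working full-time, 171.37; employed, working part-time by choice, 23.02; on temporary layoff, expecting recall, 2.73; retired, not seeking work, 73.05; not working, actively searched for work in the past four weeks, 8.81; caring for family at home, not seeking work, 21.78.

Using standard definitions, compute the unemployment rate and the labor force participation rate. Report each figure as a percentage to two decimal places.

Employed = 171.37 + 23.02 = 194.39 million.
Unemployed = 2.73 + 8.81 = 11.54 million (jobless and actively searching, or on temporary layoff).
Labor force = 194.39 + 11.54 = 205.93 million.
Not in labor force = 2.22 + 19.99 + 73.05 + 21.78 = 117.04 million (those not working and not actively searching are outside the labor force — including those who want a job but have given up searching).
Civilian working-age population = 205.93 + 117.04 = 322.97 million.
Unemployment rate = 11.54 / 205.93 = 5.60%.
Labor force participation rate = 205.93 / 322.97 = 63.76%.

Unemployment rate ≈ 5.60%; labor force participation rate ≈ 63.76%.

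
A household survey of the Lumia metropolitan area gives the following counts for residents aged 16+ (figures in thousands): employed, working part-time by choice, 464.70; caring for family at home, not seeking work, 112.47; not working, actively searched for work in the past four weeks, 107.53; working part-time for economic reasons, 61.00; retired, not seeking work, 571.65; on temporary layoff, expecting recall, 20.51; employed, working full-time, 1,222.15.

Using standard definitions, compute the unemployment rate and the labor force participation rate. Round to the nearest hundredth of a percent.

Unemployment rate ≈ 6.83%; labor force participation rate ≈ 73.28%.

Employed = 464.70 + 61.00 + 1,222.15 = 1,747.85 thousand (anyone who worked, including part-time for economic reasons, counts as employed).
Unemployed = 107.53 + 20.51 = 128.04 thousand (jobless and actively searching, or on temporary layoff).
Labor force = 1,747.85 + 128.04 = 1,875.89 thousand.
Not in labor force = 112.47 + 571.65 = 684.12 thousand (those not working and not actively searching are outside the labor force).
Civilian working-age population = 1,875.89 + 684.12 = 2,560.01 thousand.
Unemployment rate = 128.04 / 1,875.89 = 6.83%.
Labor force participation rate = 1,875.89 / 2,560.01 = 73.28%.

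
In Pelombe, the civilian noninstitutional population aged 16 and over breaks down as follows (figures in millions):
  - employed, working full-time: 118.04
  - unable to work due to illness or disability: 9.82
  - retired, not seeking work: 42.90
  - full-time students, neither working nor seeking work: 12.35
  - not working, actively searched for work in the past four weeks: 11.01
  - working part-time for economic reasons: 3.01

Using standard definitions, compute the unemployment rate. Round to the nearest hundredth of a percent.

Unemployment rate ≈ 8.34%.

Employed = 118.04 + 3.01 = 121.05 million (anyone who worked, including part-time for economic reasons, counts as employed).
Unemployed = 11.01 million.
Labor force = 121.05 + 11.01 = 132.06 million.
Unemployment rate = 11.01 / 132.06 = 8.34%.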